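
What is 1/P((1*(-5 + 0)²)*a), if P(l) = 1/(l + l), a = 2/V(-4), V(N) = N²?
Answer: 25/4 ≈ 6.2500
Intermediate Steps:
a = ⅛ (a = 2/((-4)²) = 2/16 = 2*(1/16) = ⅛ ≈ 0.12500)
P(l) = 1/(2*l)
1/P((1*(-5 + 0)²)*a) = 1/(1/(2*(((1*(-5 + 0)²)*(⅛))))) = 1/(1/(2*(((1*(-5)²)*(⅛))))) = 1/(1/(2*(((1*25)*(⅛))))) = 1/(1/(2*((25*(⅛))))) = 1/(1/(2*(25/8))) = 1/((½)*(8/25)) = 1/(4/25) = 25/4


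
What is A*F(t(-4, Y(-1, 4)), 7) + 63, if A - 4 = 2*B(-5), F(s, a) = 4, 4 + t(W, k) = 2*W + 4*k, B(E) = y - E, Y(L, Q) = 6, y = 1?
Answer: 127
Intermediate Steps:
B(E) = 1 - E
t(W, k) = -4 + 2*W + 4*k (t(W, k) = -4 + (2*W + 4*k) = -4 + 2*W + 4*k)
A = 16 (A = 4 + 2*(1 - 1*(-5)) = 4 + 2*(1 + 5) = 4 + 2*6 = 4 + 12 = 16)
A*F(t(-4, Y(-1, 4)), 7) + 63 = 16*4 + 63 = 64 + 63 = 127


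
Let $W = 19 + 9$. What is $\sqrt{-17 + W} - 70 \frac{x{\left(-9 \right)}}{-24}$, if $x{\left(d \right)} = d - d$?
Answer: $\sqrt{11} \approx 3.3166$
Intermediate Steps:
$W = 28$
$x{\left(d \right)} = 0$
$\sqrt{-17 + W} - 70 \frac{x{\left(-9 \right)}}{-24} = \sqrt{-17 + 28} - 70 \frac{0}{-24} = \sqrt{11} - 70 \cdot 0 \left(- \frac{1}{24}\right) = \sqrt{11} - 0 = \sqrt{11} + 0 = \sqrt{11}$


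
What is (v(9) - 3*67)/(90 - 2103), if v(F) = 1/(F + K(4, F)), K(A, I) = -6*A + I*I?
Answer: 13265/132858 ≈ 0.099843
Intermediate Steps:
K(A, I) = I² - 6*A (K(A, I) = -6*A + I² = I² - 6*A)
v(F) = 1/(-24 + F + F²) (v(F) = 1/(F + (F² - 6*4)) = 1/(F + (F² - 24)) = 1/(F + (-24 + F²)) = 1/(-24 + F + F²))
(v(9) - 3*67)/(90 - 2103) = (1/(-24 + 9 + 9²) - 3*67)/(90 - 2103) = (1/(-24 + 9 + 81) - 201)/(-2013) = (1/66 - 201)*(-1/2013) = -13265/66*(-1/2013) = 13265/132858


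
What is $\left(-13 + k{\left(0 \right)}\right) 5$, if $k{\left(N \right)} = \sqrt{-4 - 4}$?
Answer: $-65 + 10 i \sqrt{2} \approx -65.0 + 14.142 i$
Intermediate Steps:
$k{\left(N \right)} = 2 i \sqrt{2}$ ($k{\left(N \right)} = \sqrt{-8} = 2 i \sqrt{2}$)
$\left(-13 + k{\left(0 \right)}\right) 5 = \left(-13 + 2 i \sqrt{2}\right) 5 = -65 + 10 i \sqrt{2}$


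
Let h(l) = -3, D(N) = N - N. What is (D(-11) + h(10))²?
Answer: 9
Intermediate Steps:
D(N) = 0
(D(-11) + h(10))² = (0 - 3)² = (-3)² = 9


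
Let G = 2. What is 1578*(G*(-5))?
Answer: -15780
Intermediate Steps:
1578*(G*(-5)) = 1578*(2*(-5)) = 1578*(-10) = -15780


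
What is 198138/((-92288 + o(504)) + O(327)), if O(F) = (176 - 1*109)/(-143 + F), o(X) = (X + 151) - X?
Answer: -12152464/5651047 ≈ -2.1505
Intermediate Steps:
o(X) = 151 (o(X) = (151 + X) - X = 151)
O(F) = 67/(-143 + F) (O(F) = (176 - 109)/(-143 + F) = 67/(-143 + F))
198138/((-92288 + o(504)) + O(327)) = 198138/((-92288 + 151) + 67/(-143 + 327)) = 198138/(-92137 + 67/184) = 198138/(-16953141/184) = 198138*(-184/16953141) = -12152464/5651047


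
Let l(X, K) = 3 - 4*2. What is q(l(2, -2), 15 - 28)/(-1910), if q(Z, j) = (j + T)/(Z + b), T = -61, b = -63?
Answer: -37/64940 ≈ -0.00056976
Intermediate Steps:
l(X, K) = -5 (l(X, K) = 3 - 8 = -5)
q(Z, j) = (-61 + j)/(-63 + Z) (q(Z, j) = (j - 61)/(Z - 63) = (-61 + j)/(-63 + Z))
q(l(2, -2), 15 - 28)/(-1910) = ((-61 + (15 - 28))/(-63 - 5))/(-1910) = ((-61 - 13)/(-68))*(-1/1910) = -1/68*(-74)*(-1/1910) = (37/34)*(-1/1910) = -37/64940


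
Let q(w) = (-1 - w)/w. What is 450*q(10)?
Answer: -495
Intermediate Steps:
q(w) = (-1 - w)/w
450*q(10) = 450*((-1 - 1*10)/10) = 450*((-1 - 10)/10) = 450*((⅒)*(-11)) = 450*(-11/10) = -495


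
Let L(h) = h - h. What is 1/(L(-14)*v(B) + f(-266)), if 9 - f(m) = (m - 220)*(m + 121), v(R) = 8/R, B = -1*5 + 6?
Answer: -1/70461 ≈ -1.4192e-5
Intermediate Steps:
B = 1 (B = -5 + 6 = 1)
L(h) = 0
f(m) = 9 - (-220 + m)*(121 + m) (f(m) = 9 - (m - 220)*(m + 121) = 9 - (-220 + m)*(121 + m))
1/(L(-14)*v(B) + f(-266)) = 1/(0*(8/1) + (26629 - 1*(-266)**2 + 99*(-266))) = 1/(0*(8*1) + (26629 - 1*70756 - 26334)) = 1/(0*8 + (26629 - 70756 - 26334)) = 1/(0 - 70461) = 1/(-70461) = -1/70461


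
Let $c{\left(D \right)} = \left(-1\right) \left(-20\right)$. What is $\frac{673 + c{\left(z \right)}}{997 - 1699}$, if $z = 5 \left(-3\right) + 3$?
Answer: $- \frac{77}{78} \approx -0.98718$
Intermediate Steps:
$z = -12$ ($z = -15 + 3 = -12$)
$c{\left(D \right)} = 20$
$\frac{673 + c{\left(z \right)}}{997 - 1699} = \frac{673 + 20}{997 - 1699} = \frac{693}{-702} = 693 \left(- \frac{1}{702}\right) = - \frac{77}{78}$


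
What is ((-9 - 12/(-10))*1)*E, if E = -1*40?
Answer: 312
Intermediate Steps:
E = -40
((-9 - 12/(-10))*1)*E = ((-9 - 12/(-10))*1)*(-40) = ((-9 - 12*(-1/10))*1)*(-40) = ((-9 + 6/5)*1)*(-40) = -39/5*1*(-40) = -39/5*(-40) = 312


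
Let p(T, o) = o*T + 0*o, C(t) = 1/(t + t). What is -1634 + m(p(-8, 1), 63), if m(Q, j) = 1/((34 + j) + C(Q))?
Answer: -2534318/1551 ≈ -1634.0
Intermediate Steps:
C(t) = 1/(2*t)
p(T, o) = T*o (p(T, o) = T*o + 0 = T*o)
m(Q, j) = 1/(34 + j + 1/(2*Q)) (m(Q, j) = 1/((34 + j) + 1/(2*Q)) = 1/(34 + j + 1/(2*Q)))
-1634 + m(p(-8, 1), 63) = -1634 + 2*(-8*1)/(1 + 2*(-8*1)*(34 + 63)) = -1634 + 2*(-8)/(1 + 2*(-8)*97) = -1634 + 2*(-8)/(1 - 1552) = -1634 + 2*(-8)/(-1551) = -1634 + 2*(-8)*(-1/1551) = -1634 + 16/1551 = -2534318/1551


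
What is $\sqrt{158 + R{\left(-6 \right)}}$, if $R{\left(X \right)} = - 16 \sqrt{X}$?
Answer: $\sqrt{158 - 16 i \sqrt{6}} \approx 12.665 - 1.5473 i$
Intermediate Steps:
$\sqrt{158 + R{\left(-6 \right)}} = \sqrt{158 - 16 \sqrt{-6}} = \sqrt{158 - 16 i \sqrt{6}}$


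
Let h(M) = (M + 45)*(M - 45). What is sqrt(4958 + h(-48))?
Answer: sqrt(5237) ≈ 72.367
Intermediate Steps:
h(M) = (-45 + M)*(45 + M) (h(M) = (45 + M)*(-45 + M) = (-45 + M)*(45 + M))
sqrt(4958 + h(-48)) = sqrt(4958 + (-2025 + (-48)**2)) = sqrt(4958 + (-2025 + 2304)) = sqrt(4958 + 279) = sqrt(5237)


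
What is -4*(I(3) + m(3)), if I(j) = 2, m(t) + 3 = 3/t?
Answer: 0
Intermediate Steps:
m(t) = -3 + 3/t
-4*(I(3) + m(3)) = -4*(2 + (-3 + 3/3)) = -4*(2 + (-3 + 3*(1/3))) = -4*(2 + (-3 + 1)) = -4*(2 - 2) = -4*0 = 0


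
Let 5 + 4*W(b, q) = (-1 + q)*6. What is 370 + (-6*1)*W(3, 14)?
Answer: 521/2 ≈ 260.50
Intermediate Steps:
W(b, q) = -11/4 + 3*q/2 (W(b, q) = -5/4 + ((-1 + q)*6)/4 = -5/4 + (-6 + 6*q)/4 = -5/4 + (-3/2 + 3*q/2) = -11/4 + 3*q/2)
370 + (-6*1)*W(3, 14) = 370 + (-6*1)*(-11/4 + (3/2)*14) = 370 - 6*(-11/4 + 21) = 370 - 6*73/4 = 370 - 219/2 = 521/2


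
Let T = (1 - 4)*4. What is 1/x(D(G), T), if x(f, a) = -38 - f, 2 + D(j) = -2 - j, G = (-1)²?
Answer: -1/33 ≈ -0.030303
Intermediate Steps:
G = 1
T = -12 (T = -3*4 = -12)
D(j) = -4 - j (D(j) = -2 + (-2 - j) = -4 - j)
1/x(D(G), T) = 1/(-38 - (-4 - 1*1)) = 1/(-38 - (-4 - 1)) = 1/(-38 - 1*(-5)) = 1/(-38 + 5) = 1/(-33) = -1/33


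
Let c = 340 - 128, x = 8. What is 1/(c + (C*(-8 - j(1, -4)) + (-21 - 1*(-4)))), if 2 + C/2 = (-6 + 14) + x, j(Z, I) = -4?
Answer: 1/83 ≈ 0.012048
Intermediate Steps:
c = 212
C = 28 (C = -4 + 2*((-6 + 14) + 8) = -4 + 2*(8 + 8) = -4 + 2*16 = -4 + 32 = 28)
1/(c + (C*(-8 - j(1, -4)) + (-21 - 1*(-4)))) = 1/(212 + (28*(-8 - 1*(-4)) + (-21 - 1*(-4)))) = 1/(212 + (28*(-8 + 4) + (-21 + 4))) = 1/(212 + (28*(-4) - 17)) = 1/(212 + (-112 - 17)) = 1/(212 - 129) = 1/83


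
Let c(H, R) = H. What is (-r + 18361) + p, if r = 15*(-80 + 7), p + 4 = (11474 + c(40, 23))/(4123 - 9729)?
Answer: 54518199/2803 ≈ 19450.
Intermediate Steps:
p = -16969/2803 (p = -4 + (11474 + 40)/(4123 - 9729) = -4 + 11514/(-5606) = -4 + 11514*(-1/5606) = -4 - 5757/2803 = -16969/2803 ≈ -6.0539)
r = -1095 (r = 15*(-73) = -1095)
(-r + 18361) + p = (-1*(-1095) + 18361) - 16969/2803 = (1095 + 18361) - 16969/2803 = 19456 - 16969/2803 = 54518199/2803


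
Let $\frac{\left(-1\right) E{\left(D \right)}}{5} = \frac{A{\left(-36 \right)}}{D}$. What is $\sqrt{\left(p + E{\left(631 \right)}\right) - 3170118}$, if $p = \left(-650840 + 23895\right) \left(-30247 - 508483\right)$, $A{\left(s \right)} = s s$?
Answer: $\frac{2 \sqrt{33619809991428493}}{631} \approx 5.8116 \cdot 10^{5}$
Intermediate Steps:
$A{\left(s \right)} = s^{2}$
$E{\left(D \right)} = - \frac{6480}{D}$ ($E{\left(D \right)} = - 5 \frac{\left(-36\right)^{2}}{D} = - 5 \frac{1296}{D} = - \frac{6480}{D}$)
$p = 337754079850$ ($p = \left(-626945\right) \left(-538730\right) = 337754079850$)
$\sqrt{\left(p + E{\left(631 \right)}\right) - 3170118} = \sqrt{\left(337754079850 - \frac{6480}{631}\right) - 3170118} = \sqrt{\frac{213122824378870}{631} - 3170118} = \sqrt{\frac{213120824034412}{631}} = \frac{2 \sqrt{33619809991428493}}{631}$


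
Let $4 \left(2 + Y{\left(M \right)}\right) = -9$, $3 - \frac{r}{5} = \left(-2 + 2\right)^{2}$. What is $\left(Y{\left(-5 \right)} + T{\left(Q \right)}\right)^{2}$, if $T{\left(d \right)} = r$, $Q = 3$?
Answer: $\frac{1849}{16} \approx 115.56$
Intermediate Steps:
$r = 15$ ($r = 15 - 5 \left(-2 + 2\right)^{2} = 15 - 5 \cdot 0^{2} = 15 - 0 = 15 + 0 = 15$)
$Y{\left(M \right)} = - \frac{17}{4}$ ($Y{\left(M \right)} = -2 + \frac{1}{4} \left(-9\right) = -2 - \frac{9}{4} = - \frac{17}{4}$)
$T{\left(d \right)} = 15$
$\left(Y{\left(-5 \right)} + T{\left(Q \right)}\right)^{2} = \left(- \frac{17}{4} + 15\right)^{2} = \left(\frac{43}{4}\right)^{2} = \frac{1849}{16}$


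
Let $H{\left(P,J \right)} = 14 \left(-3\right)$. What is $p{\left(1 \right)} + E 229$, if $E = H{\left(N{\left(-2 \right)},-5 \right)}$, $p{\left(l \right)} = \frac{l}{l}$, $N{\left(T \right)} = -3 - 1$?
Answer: $-9617$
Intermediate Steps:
$N{\left(T \right)} = -4$ ($N{\left(T \right)} = -3 - 1 = -4$)
$p{\left(l \right)} = 1$
$H{\left(P,J \right)} = -42$
$E = -42$
$p{\left(1 \right)} + E 229 = 1 - 9618 = -9617$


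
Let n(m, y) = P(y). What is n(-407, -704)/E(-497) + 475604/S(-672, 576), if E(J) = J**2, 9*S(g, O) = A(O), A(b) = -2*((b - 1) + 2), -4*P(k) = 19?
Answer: -2114612442811/570096772 ≈ -3709.2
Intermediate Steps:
P(k) = -19/4 (P(k) = -1/4*19 = -19/4)
n(m, y) = -19/4
A(b) = -2 - 2*b (A(b) = -2*((-1 + b) + 2) = -2*(1 + b) = -2 - 2*b)
S(g, O) = -2/9 - 2*O/9 (S(g, O) = (-2 - 2*O)/9 = -2/9 - 2*O/9)
n(-407, -704)/E(-497) + 475604/S(-672, 576) = -19/(4*((-497)**2)) + 475604/(-2/9 - 2/9*576) = -19/4/247009 + 475604/(-2/9 - 128) = -19/4*1/247009 + 475604/(-1154/9) = -19/988036 + 475604*(-9/1154) = -19/988036 - 2140218/577 = -2114612442811/570096772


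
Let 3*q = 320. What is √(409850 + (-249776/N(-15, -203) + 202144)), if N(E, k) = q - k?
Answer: 51*√202798842/929 ≈ 781.79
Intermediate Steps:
q = 320/3 (q = (⅓)*320 = 320/3 ≈ 106.67)
N(E, k) = 320/3 - k
√(409850 + (-249776/N(-15, -203) + 202144)) = √(409850 + (-249776/(320/3 - 1*(-203)) + 202144)) = √(409850 + (-249776/(320/3 + 203) + 202144)) = √(409850 + (-249776/929/3 + 202144)) = √(409850 + (-249776*3/929 + 202144)) = √(409850 + (-749328/929 + 202144)) = √(409850 + 187042448/929) = √(567793098/929) = 51*√202798842/929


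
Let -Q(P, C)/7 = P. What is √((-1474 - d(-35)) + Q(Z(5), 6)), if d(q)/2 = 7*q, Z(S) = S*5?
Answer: I*√1159 ≈ 34.044*I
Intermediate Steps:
Z(S) = 5*S
d(q) = 14*q (d(q) = 2*(7*q) = 14*q)
Q(P, C) = -7*P
√((-1474 - d(-35)) + Q(Z(5), 6)) = √((-1474 - 14*(-35)) - 35*5) = √((-1474 - 1*(-490)) - 7*25) = √((-1474 + 490) - 175) = √(-984 - 175) = √(-1159) = I*√1159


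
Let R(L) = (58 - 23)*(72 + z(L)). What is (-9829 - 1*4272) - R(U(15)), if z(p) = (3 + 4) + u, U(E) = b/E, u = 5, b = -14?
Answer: -17041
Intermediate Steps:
U(E) = -14/E
z(p) = 12 (z(p) = (3 + 4) + 5 = 7 + 5 = 12)
R(L) = 2940 (R(L) = (58 - 23)*(72 + 12) = 35*84 = 2940)
(-9829 - 1*4272) - R(U(15)) = (-9829 - 1*4272) - 1*2940 = (-9829 - 4272) - 2940 = -14101 - 2940 = -17041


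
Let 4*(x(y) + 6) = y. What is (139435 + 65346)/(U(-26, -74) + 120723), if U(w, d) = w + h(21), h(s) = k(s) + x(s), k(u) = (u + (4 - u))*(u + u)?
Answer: 819124/483457 ≈ 1.6943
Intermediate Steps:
k(u) = 8*u (k(u) = 4*(2*u) = 8*u)
x(y) = -6 + y/4
h(s) = -6 + 33*s/4 (h(s) = 8*s + (-6 + s/4) = -6 + 33*s/4)
U(w, d) = 669/4 + w (U(w, d) = w + (-6 + (33/4)*21) = w + (-6 + 693/4) = w + 669/4 = 669/4 + w)
(139435 + 65346)/(U(-26, -74) + 120723) = (139435 + 65346)/((669/4 - 26) + 120723) = 204781/(565/4 + 120723) = 204781/(483457/4) = 204781*(4/483457) = 819124/483457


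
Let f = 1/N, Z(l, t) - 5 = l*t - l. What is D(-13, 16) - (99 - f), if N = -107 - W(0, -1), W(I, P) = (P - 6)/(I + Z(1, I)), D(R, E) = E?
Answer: -34947/421 ≈ -83.010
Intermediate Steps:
Z(l, t) = 5 - l + l*t (Z(l, t) = 5 + (l*t - l) = 5 + (-l + l*t) = 5 - l + l*t)
W(I, P) = (-6 + P)/(4 + 2*I) (W(I, P) = (P - 6)/(I + (5 - 1*1 + 1*I)) = (-6 + P)/(I + (5 - 1 + I)) = (-6 + P)/(I + (4 + I)) = (-6 + P)/(4 + 2*I))
N = -421/4 (N = -107 - (-6 - 1)/(2*(2 + 0)) = -107 - (-7)/(2*2) = -107 - 1*(-7/4) = -107 + 7/4 = -421/4 ≈ -105.25)
f = -4/421 (f = 1/(-421/4) = -4/421 ≈ -0.0095012)
D(-13, 16) - (99 - f) = 16 - (99 - 1*(-4/421)) = 16 - (99 + 4/421) = 16 - 1*41683/421 = 16 - 41683/421 = -34947/421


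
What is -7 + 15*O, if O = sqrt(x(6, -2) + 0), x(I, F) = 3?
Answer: -7 + 15*sqrt(3) ≈ 18.981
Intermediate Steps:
O = sqrt(3) (O = sqrt(3 + 0) = sqrt(3) ≈ 1.7320)
-7 + 15*O = -7 + 15*sqrt(3)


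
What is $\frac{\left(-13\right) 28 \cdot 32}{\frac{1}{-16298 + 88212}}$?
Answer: $-837654272$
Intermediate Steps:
$\frac{\left(-13\right) 28 \cdot 32}{\frac{1}{-16298 + 88212}} = \frac{\left(-364\right) 32}{\frac{1}{71914}} = - 11648 \frac{1}{\frac{1}{71914}} = \left(-11648\right) 71914 = -837654272$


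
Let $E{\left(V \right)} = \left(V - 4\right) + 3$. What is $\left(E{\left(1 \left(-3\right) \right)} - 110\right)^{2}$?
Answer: $12996$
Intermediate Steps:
$E{\left(V \right)} = -1 + V$ ($E{\left(V \right)} = \left(-4 + V\right) + 3 = -1 + V$)
$\left(E{\left(1 \left(-3\right) \right)} - 110\right)^{2} = \left(\left(-1 + 1 \left(-3\right)\right) - 110\right)^{2} = \left(\left(-1 - 3\right) - 110\right)^{2} = \left(-4 - 110\right)^{2} = \left(-114\right)^{2} = 12996$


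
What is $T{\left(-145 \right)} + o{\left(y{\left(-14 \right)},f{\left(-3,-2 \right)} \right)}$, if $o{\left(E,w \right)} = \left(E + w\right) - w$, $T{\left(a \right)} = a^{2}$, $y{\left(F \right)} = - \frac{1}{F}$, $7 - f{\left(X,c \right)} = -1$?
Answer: $\frac{294351}{14} \approx 21025.0$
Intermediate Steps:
$f{\left(X,c \right)} = 8$ ($f{\left(X,c \right)} = 7 - -1 = 7 + 1 = 8$)
$o{\left(E,w \right)} = E$
$T{\left(-145 \right)} + o{\left(y{\left(-14 \right)},f{\left(-3,-2 \right)} \right)} = \left(-145\right)^{2} - \frac{1}{-14} = 21025 - - \frac{1}{14} = 21025 + \frac{1}{14} = \frac{294351}{14}$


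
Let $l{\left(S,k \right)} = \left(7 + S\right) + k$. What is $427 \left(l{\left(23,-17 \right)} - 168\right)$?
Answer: $-66185$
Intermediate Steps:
$l{\left(S,k \right)} = 7 + S + k$
$427 \left(l{\left(23,-17 \right)} - 168\right) = 427 \left(\left(7 + 23 - 17\right) - 168\right) = 427 \left(13 - 168\right) = 427 \left(-155\right) = -66185$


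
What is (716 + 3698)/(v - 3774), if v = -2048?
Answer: -2207/2911 ≈ -0.75816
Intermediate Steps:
(716 + 3698)/(v - 3774) = (716 + 3698)/(-2048 - 3774) = 4414/(-5822) = 4414*(-1/5822) = -2207/2911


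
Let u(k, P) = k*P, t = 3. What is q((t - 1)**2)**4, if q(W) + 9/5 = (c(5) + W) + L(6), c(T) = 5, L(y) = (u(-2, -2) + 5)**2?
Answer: 37822859361/625 ≈ 6.0517e+7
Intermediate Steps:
u(k, P) = P*k
L(y) = 81 (L(y) = (-2*(-2) + 5)**2 = (4 + 5)**2 = 9**2 = 81)
q(W) = 421/5 + W (q(W) = -9/5 + ((5 + W) + 81) = -9/5 + (86 + W) = 421/5 + W)
q((t - 1)**2)**4 = (421/5 + (3 - 1)**2)**4 = (421/5 + 2**2)**4 = (421/5 + 4)**4 = (441/5)**4 = 37822859361/625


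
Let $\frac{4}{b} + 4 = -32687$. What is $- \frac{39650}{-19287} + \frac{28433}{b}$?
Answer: $- \frac{17927328117661}{77148} \approx -2.3238 \cdot 10^{8}$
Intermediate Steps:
$b = - \frac{4}{32691}$ ($b = \frac{4}{-4 - 32687} = \frac{4}{-32691} = 4 \left(- \frac{1}{32691}\right) = - \frac{4}{32691} \approx -0.00012236$)
$- \frac{39650}{-19287} + \frac{28433}{b} = - \frac{39650}{-19287} + \frac{28433}{- \frac{4}{32691}} = \left(-39650\right) \left(- \frac{1}{19287}\right) + 28433 \left(- \frac{32691}{4}\right) = \frac{39650}{19287} - \frac{929503203}{4} = - \frac{17927328117661}{77148}$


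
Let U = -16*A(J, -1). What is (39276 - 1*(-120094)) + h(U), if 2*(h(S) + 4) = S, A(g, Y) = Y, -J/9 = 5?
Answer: 159374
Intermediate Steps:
J = -45 (J = -9*5 = -45)
U = 16 (U = -16*(-1) = 16)
h(S) = -4 + S/2
(39276 - 1*(-120094)) + h(U) = (39276 - 1*(-120094)) + (-4 + (½)*16) = (39276 + 120094) + (-4 + 8) = 159370 + 4 = 159374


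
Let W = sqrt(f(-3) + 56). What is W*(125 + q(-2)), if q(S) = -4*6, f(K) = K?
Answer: 101*sqrt(53) ≈ 735.29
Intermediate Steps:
q(S) = -24
W = sqrt(53) (W = sqrt(-3 + 56) = sqrt(53) ≈ 7.2801)
W*(125 + q(-2)) = sqrt(53)*(125 - 24) = sqrt(53)*101 = 101*sqrt(53)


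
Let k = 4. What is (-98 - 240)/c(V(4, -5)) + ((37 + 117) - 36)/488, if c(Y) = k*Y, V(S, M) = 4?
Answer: -10191/488 ≈ -20.883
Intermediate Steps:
c(Y) = 4*Y
(-98 - 240)/c(V(4, -5)) + ((37 + 117) - 36)/488 = (-98 - 240)/((4*4)) + ((37 + 117) - 36)/488 = -338/16 + (154 - 36)*(1/488) = -338*1/16 + 118*(1/488) = -169/8 + 59/244 = -10191/488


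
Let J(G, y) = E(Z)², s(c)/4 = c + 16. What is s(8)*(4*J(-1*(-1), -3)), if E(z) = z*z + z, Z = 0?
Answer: 0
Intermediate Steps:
E(z) = z + z² (E(z) = z² + z = z + z²)
s(c) = 64 + 4*c (s(c) = 4*(c + 16) = 4*(16 + c) = 64 + 4*c)
J(G, y) = 0 (J(G, y) = (0*(1 + 0))² = (0*1)² = 0² = 0)
s(8)*(4*J(-1*(-1), -3)) = (64 + 4*8)*(4*0) = (64 + 32)*0 = 96*0 = 0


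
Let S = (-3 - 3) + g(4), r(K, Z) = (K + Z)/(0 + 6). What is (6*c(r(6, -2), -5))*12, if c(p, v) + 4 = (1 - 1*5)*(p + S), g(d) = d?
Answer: 96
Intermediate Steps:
r(K, Z) = K/6 + Z/6 (r(K, Z) = (K + Z)/6 = (K + Z)*(1/6) = K/6 + Z/6)
S = -2 (S = (-3 - 3) + 4 = -6 + 4 = -2)
c(p, v) = 4 - 4*p (c(p, v) = -4 + (1 - 1*5)*(p - 2) = -4 + (1 - 5)*(-2 + p) = -4 - 4*(-2 + p) = -4 + (8 - 4*p) = 4 - 4*p)
(6*c(r(6, -2), -5))*12 = (6*(4 - 4*((1/6)*6 + (1/6)*(-2))))*12 = (6*(4 - 4*(1 - 1/3)))*12 = (6*(4 - 4*2/3))*12 = (6*(4 - 8/3))*12 = (6*(4/3))*12 = 8*12 = 96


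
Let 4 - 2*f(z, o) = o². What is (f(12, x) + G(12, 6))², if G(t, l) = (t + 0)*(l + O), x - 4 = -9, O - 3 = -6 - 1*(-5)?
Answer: 29241/4 ≈ 7310.3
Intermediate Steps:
O = 2 (O = 3 + (-6 - 1*(-5)) = 3 + (-6 + 5) = 3 - 1 = 2)
x = -5 (x = 4 - 9 = -5)
f(z, o) = 2 - o²/2
G(t, l) = t*(2 + l) (G(t, l) = (t + 0)*(l + 2) = t*(2 + l))
(f(12, x) + G(12, 6))² = ((2 - ½*(-5)²) + 12*(2 + 6))² = ((2 - ½*25) + 12*8)² = ((2 - 25/2) + 96)² = (-21/2 + 96)² = (171/2)² = 29241/4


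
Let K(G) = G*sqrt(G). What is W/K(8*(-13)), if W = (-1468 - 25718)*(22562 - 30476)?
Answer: 53787501*I*sqrt(26)/1352 ≈ 2.0286e+5*I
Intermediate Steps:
W = 215150004 (W = -27186*(-7914) = 215150004)
K(G) = G**(3/2)
W/K(8*(-13)) = 215150004/((8*(-13))**(3/2)) = 215150004/((-104)**(3/2)) = 215150004/((-208*I*sqrt(26))) = 215150004*(I*sqrt(26)/5408) = 53787501*I*sqrt(26)/1352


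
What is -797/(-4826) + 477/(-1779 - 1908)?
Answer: 212179/5931154 ≈ 0.035774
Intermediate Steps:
-797/(-4826) + 477/(-1779 - 1908) = -797*(-1/4826) + 477/(-3687) = 797/4826 + 477*(-1/3687) = 797/4826 - 159/1229 = 212179/5931154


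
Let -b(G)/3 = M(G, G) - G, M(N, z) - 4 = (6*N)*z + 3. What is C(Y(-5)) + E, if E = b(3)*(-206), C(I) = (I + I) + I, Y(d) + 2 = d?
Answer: 35823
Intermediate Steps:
Y(d) = -2 + d
M(N, z) = 7 + 6*N*z (M(N, z) = 4 + ((6*N)*z + 3) = 4 + (6*N*z + 3) = 4 + (3 + 6*N*z) = 7 + 6*N*z)
b(G) = -21 - 18*G**2 + 3*G (b(G) = -3*((7 + 6*G*G) - G) = -3*((7 + 6*G**2) - G) = -3*(7 - G + 6*G**2) = -21 - 18*G**2 + 3*G)
C(I) = 3*I (C(I) = 2*I + I = 3*I)
E = 35844 (E = (-21 - 18*3**2 + 3*3)*(-206) = (-21 - 18*9 + 9)*(-206) = (-21 - 162 + 9)*(-206) = -174*(-206) = 35844)
C(Y(-5)) + E = 3*(-2 - 5) + 35844 = 3*(-7) + 35844 = -21 + 35844 = 35823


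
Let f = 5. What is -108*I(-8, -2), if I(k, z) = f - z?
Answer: -756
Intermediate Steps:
I(k, z) = 5 - z
-108*I(-8, -2) = -108*(5 - 1*(-2)) = -108*(5 + 2) = -108*7 = -756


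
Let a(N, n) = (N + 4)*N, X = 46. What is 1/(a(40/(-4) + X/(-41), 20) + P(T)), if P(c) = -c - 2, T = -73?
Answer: 1681/252503 ≈ 0.0066573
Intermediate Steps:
a(N, n) = N*(4 + N) (a(N, n) = (4 + N)*N = N*(4 + N))
P(c) = -2 - c
1/(a(40/(-4) + X/(-41), 20) + P(T)) = 1/((40/(-4) + 46/(-41))*(4 + (40/(-4) + 46/(-41))) + (-2 - 1*(-73))) = 1/((40*(-1/4) + 46*(-1/41))*(4 + (40*(-1/4) + 46*(-1/41))) + (-2 + 73)) = 1/((-10 - 46/41)*(4 + (-10 - 46/41)) + 71) = 1/(-456*(4 - 456/41)/41 + 71) = 1/(-456/41*(-292/41) + 71) = 1/(133152/1681 + 71) = 1/(252503/1681) = 1681/252503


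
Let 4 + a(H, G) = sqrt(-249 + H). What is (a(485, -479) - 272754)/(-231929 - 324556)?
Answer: 272758/556485 - 2*sqrt(59)/556485 ≈ 0.49012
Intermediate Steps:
a(H, G) = -4 + sqrt(-249 + H)
(a(485, -479) - 272754)/(-231929 - 324556) = ((-4 + sqrt(-249 + 485)) - 272754)/(-231929 - 324556) = ((-4 + sqrt(236)) - 272754)/(-556485) = ((-4 + 2*sqrt(59)) - 272754)*(-1/556485) = (-272758 + 2*sqrt(59))*(-1/556485) = 272758/556485 - 2*sqrt(59)/556485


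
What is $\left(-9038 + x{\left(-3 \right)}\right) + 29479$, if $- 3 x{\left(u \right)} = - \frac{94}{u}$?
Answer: $\frac{183875}{9} \approx 20431.0$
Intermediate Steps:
$x{\left(u \right)} = \frac{94}{3 u}$ ($x{\left(u \right)} = - \frac{\left(-94\right) \frac{1}{u}}{3} = \frac{94}{3 u}$)
$\left(-9038 + x{\left(-3 \right)}\right) + 29479 = \left(-9038 + \frac{94}{3 \left(-3\right)}\right) + 29479 = \left(-9038 + \frac{94}{3} \left(- \frac{1}{3}\right)\right) + 29479 = \left(-9038 - \frac{94}{9}\right) + 29479 = - \frac{81436}{9} + 29479 = \frac{183875}{9}$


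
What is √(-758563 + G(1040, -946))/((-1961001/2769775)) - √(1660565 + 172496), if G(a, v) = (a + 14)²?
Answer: -√1833061 - 2769775*√352353/1961001 ≈ -2192.3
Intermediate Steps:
G(a, v) = (14 + a)²
√(-758563 + G(1040, -946))/((-1961001/2769775)) - √(1660565 + 172496) = √(-758563 + (14 + 1040)²)/((-1961001/2769775)) - √(1660565 + 172496) = √(-758563 + 1054²)/((-1961001*1/2769775)) - √1833061 = √(-758563 + 1110916)/(-1961001/2769775) - √1833061 = √352353*(-2769775/1961001) - √1833061 = -2769775*√352353/1961001 - √1833061 = -√1833061 - 2769775*√352353/1961001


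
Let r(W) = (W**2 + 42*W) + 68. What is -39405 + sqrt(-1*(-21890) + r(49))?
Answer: -39405 + sqrt(26417) ≈ -39243.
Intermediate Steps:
r(W) = 68 + W**2 + 42*W
-39405 + sqrt(-1*(-21890) + r(49)) = -39405 + sqrt(-1*(-21890) + (68 + 49**2 + 42*49)) = -39405 + sqrt(21890 + (68 + 2401 + 2058)) = -39405 + sqrt(21890 + 4527) = -39405 + sqrt(26417)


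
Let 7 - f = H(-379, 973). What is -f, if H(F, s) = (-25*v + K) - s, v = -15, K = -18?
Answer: -623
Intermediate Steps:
H(F, s) = 357 - s (H(F, s) = (-25*(-15) - 18) - s = (375 - 18) - s = 357 - s)
f = 623 (f = 7 - (357 - 1*973) = 7 - (357 - 973) = 7 - 1*(-616) = 7 + 616 = 623)
-f = -1*623 = -623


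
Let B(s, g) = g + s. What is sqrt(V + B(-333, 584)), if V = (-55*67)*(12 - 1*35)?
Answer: sqrt(85006) ≈ 291.56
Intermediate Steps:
V = 84755 (V = -3685*(12 - 35) = -3685*(-23) = 84755)
sqrt(V + B(-333, 584)) = sqrt(84755 + (584 - 333)) = sqrt(84755 + 251) = sqrt(85006)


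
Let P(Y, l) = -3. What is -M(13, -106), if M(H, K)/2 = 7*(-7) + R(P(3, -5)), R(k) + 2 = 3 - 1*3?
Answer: 102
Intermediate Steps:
R(k) = -2 (R(k) = -2 + (3 - 1*3) = -2 + (3 - 3) = -2 + 0 = -2)
M(H, K) = -102 (M(H, K) = 2*(7*(-7) - 2) = 2*(-49 - 2) = 2*(-51) = -102)
-M(13, -106) = -1*(-102) = 102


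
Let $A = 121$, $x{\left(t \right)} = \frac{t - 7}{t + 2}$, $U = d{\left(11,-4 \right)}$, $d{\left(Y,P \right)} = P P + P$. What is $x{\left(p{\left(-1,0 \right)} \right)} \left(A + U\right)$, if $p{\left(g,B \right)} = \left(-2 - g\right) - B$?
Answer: $-1064$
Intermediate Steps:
$p{\left(g,B \right)} = -2 - B - g$
$d{\left(Y,P \right)} = P + P^{2}$ ($d{\left(Y,P \right)} = P^{2} + P = P + P^{2}$)
$U = 12$ ($U = - 4 \left(1 - 4\right) = \left(-4\right) \left(-3\right) = 12$)
$x{\left(t \right)} = \frac{-7 + t}{2 + t}$
$x{\left(p{\left(-1,0 \right)} \right)} \left(A + U\right) = \frac{-7 - 1}{2 - 1} \left(121 + 12\right) = \frac{-7 + \left(-2 + 0 + 1\right)}{2 + \left(-2 + 0 + 1\right)} 133 = \frac{-7 - 1}{2 - 1} \cdot 133 = 1^{-1} \left(-8\right) 133 = 1 \left(-8\right) 133 = \left(-8\right) 133 = -1064$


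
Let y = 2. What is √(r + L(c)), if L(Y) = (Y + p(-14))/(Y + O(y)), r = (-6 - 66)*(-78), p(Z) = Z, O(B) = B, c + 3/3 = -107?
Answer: √15778577/53 ≈ 74.948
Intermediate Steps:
c = -108 (c = -1 - 107 = -108)
r = 5616 (r = -72*(-78) = 5616)
L(Y) = (-14 + Y)/(2 + Y) (L(Y) = (Y - 14)/(Y + 2) = (-14 + Y)/(2 + Y))
√(r + L(c)) = √(5616 + (-14 - 108)/(2 - 108)) = √(5616 - 122/(-106)) = √(5616 - 1/106*(-122)) = √(5616 + 61/53) = √(297709/53) = √15778577/53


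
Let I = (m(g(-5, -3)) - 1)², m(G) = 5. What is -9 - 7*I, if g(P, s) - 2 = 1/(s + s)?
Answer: -121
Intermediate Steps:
g(P, s) = 2 + 1/(2*s) (g(P, s) = 2 + 1/(s + s) = 2 + 1/(2*s))
I = 16 (I = (5 - 1)² = 4² = 16)
-9 - 7*I = -9 - 7*16 = -9 - 112 = -121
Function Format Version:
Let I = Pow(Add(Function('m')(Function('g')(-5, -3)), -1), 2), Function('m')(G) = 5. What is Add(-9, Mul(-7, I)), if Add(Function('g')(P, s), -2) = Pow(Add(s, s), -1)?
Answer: -121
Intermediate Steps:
Function('g')(P, s) = Add(2, Mul(Rational(1, 2), Pow(s, -1))) (Function('g')(P, s) = Add(2, Pow(Add(s, s), -1)) = Add(2, Pow(Mul(2, s), -1)) = Add(2, Mul(Rational(1, 2), Pow(s, -1))))
I = 16 (I = Pow(Add(5, -1), 2) = Pow(4, 2) = 16)
Add(-9, Mul(-7, I)) = Add(-9, Mul(-7, 16)) = Add(-9, -112) = -121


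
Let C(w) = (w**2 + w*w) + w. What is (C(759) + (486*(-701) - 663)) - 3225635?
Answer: -2414063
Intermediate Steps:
C(w) = w + 2*w**2 (C(w) = (w**2 + w**2) + w = 2*w**2 + w = w + 2*w**2)
(C(759) + (486*(-701) - 663)) - 3225635 = (759*(1 + 2*759) + (486*(-701) - 663)) - 3225635 = (759*(1 + 1518) + (-340686 - 663)) - 3225635 = (759*1519 - 341349) - 3225635 = (1152921 - 341349) - 3225635 = 811572 - 3225635 = -2414063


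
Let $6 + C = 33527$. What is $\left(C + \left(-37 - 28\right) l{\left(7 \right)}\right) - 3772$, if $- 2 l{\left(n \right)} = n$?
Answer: $\frac{59953}{2} \approx 29977.0$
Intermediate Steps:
$C = 33521$ ($C = -6 + 33527 = 33521$)
$l{\left(n \right)} = - \frac{n}{2}$
$\left(C + \left(-37 - 28\right) l{\left(7 \right)}\right) - 3772 = \left(33521 + \left(-37 - 28\right) \left(\left(- \frac{1}{2}\right) 7\right)\right) - 3772 = \left(33521 - - \frac{455}{2}\right) - 3772 = \left(33521 + \frac{455}{2}\right) - 3772 = \frac{67497}{2} - 3772 = \frac{59953}{2}$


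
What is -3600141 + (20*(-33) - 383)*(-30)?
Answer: -3568851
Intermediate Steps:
-3600141 + (20*(-33) - 383)*(-30) = -3600141 + (-660 - 383)*(-30) = -3600141 - 1043*(-30) = -3600141 + 31290 = -3568851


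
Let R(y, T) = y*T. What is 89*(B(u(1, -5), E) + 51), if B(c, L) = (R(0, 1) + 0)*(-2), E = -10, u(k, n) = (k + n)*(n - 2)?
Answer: 4539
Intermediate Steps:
R(y, T) = T*y
u(k, n) = (-2 + n)*(k + n) (u(k, n) = (k + n)*(-2 + n) = (-2 + n)*(k + n))
B(c, L) = 0 (B(c, L) = (1*0 + 0)*(-2) = (0 + 0)*(-2) = 0*(-2) = 0)
89*(B(u(1, -5), E) + 51) = 89*(0 + 51) = 89*51 = 4539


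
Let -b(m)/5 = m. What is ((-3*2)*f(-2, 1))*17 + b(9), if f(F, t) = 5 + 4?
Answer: -963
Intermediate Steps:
f(F, t) = 9
b(m) = -5*m
((-3*2)*f(-2, 1))*17 + b(9) = (-3*2*9)*17 - 5*9 = -6*9*17 - 45 = -54*17 - 45 = -918 - 45 = -963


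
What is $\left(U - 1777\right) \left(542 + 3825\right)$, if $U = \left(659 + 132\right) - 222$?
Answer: $-5275336$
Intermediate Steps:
$U = 569$ ($U = 791 - 222 = 569$)
$\left(U - 1777\right) \left(542 + 3825\right) = \left(569 - 1777\right) \left(542 + 3825\right) = \left(-1208\right) 4367 = -5275336$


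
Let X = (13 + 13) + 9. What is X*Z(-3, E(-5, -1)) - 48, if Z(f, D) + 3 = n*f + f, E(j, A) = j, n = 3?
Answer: -573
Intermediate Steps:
Z(f, D) = -3 + 4*f (Z(f, D) = -3 + (3*f + f) = -3 + 4*f)
X = 35 (X = 26 + 9 = 35)
X*Z(-3, E(-5, -1)) - 48 = 35*(-3 + 4*(-3)) - 48 = 35*(-3 - 12) - 48 = 35*(-15) - 48 = -525 - 48 = -573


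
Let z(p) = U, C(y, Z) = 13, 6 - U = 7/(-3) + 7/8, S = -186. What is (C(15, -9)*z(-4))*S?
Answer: -72137/4 ≈ -18034.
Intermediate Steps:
U = 179/24 (U = 6 - (7/(-3) + 7/8) = 6 - (7*(-⅓) + 7*(⅛)) = 6 - (-7/3 + 7/8) = 6 - 1*(-35/24) = 6 + 35/24 = 179/24 ≈ 7.4583)
z(p) = 179/24
(C(15, -9)*z(-4))*S = (13*(179/24))*(-186) = (2327/24)*(-186) = -72137/4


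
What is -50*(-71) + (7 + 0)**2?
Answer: 3599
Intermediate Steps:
-50*(-71) + (7 + 0)**2 = 3550 + 7**2 = 3550 + 49 = 3599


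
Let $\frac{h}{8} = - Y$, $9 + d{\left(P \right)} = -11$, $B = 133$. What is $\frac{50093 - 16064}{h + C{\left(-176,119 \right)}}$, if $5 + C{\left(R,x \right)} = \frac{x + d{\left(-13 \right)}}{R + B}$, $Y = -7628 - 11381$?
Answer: $\frac{487749}{2179594} \approx 0.22378$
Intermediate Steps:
$d{\left(P \right)} = -20$ ($d{\left(P \right)} = -9 - 11 = -20$)
$Y = -19009$
$C{\left(R,x \right)} = -5 + \frac{-20 + x}{133 + R}$ ($C{\left(R,x \right)} = -5 + \frac{x - 20}{R + 133} = -5 + \frac{-20 + x}{133 + R}$)
$h = 152072$ ($h = 8 \left(\left(-1\right) \left(-19009\right)\right) = 8 \cdot 19009 = 152072$)
$\frac{50093 - 16064}{h + C{\left(-176,119 \right)}} = \frac{50093 - 16064}{152072 + \frac{-685 + 119 - -880}{133 - 176}} = \frac{34029}{152072 + \frac{-685 + 119 + 880}{-43}} = \frac{34029}{152072 - \frac{314}{43}} = \frac{34029}{\frac{6538782}{43}} = 34029 \cdot \frac{43}{6538782} = \frac{487749}{2179594}$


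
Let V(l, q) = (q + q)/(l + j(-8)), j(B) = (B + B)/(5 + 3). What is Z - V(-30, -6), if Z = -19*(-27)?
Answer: 4101/8 ≈ 512.63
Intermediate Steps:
j(B) = B/4 (j(B) = (2*B)/8 = (2*B)*(⅛) = B/4)
V(l, q) = 2*q/(-2 + l) (V(l, q) = (q + q)/(l + (¼)*(-8)) = (2*q)/(l - 2) = (2*q)/(-2 + l) = 2*q/(-2 + l))
Z = 513
Z - V(-30, -6) = 513 - 2*(-6)/(-2 - 30) = 513 - 2*(-6)/(-32) = 513 - 2*(-6)*(-1)/32 = 513 - 1*3/8 = 513 - 3/8 = 4101/8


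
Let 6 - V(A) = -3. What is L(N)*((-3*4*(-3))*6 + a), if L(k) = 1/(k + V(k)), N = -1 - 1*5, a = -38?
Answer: 178/3 ≈ 59.333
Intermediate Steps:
V(A) = 9 (V(A) = 6 - 1*(-3) = 6 + 3 = 9)
N = -6 (N = -1 - 5 = -6)
L(k) = 1/(9 + k) (L(k) = 1/(k + 9) = 1/(9 + k))
L(N)*((-3*4*(-3))*6 + a) = ((-3*4*(-3))*6 - 38)/(9 - 6) = (-12*(-3)*6 - 38)/3 = (36*6 - 38)/3 = (216 - 38)/3 = (⅓)*178 = 178/3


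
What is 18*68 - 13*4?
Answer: 1172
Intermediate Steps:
18*68 - 13*4 = 1224 - 52 = 1172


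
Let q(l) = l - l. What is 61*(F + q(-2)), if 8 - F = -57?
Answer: 3965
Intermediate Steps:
q(l) = 0
F = 65 (F = 8 - 1*(-57) = 8 + 57 = 65)
61*(F + q(-2)) = 61*(65 + 0) = 61*65 = 3965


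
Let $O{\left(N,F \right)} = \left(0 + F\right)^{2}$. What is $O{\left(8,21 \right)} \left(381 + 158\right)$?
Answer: $237699$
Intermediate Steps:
$O{\left(N,F \right)} = F^{2}$
$O{\left(8,21 \right)} \left(381 + 158\right) = 21^{2} \left(381 + 158\right) = 441 \cdot 539 = 237699$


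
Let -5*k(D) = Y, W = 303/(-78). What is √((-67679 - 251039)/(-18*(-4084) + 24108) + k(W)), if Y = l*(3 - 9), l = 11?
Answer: √23669579730/48810 ≈ 3.1520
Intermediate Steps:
W = -101/26 (W = 303*(-1/78) = -101/26 ≈ -3.8846)
Y = -66 (Y = 11*(3 - 9) = 11*(-6) = -66)
k(D) = 66/5 (k(D) = -⅕*(-66) = 66/5)
√((-67679 - 251039)/(-18*(-4084) + 24108) + k(W)) = √((-67679 - 251039)/(-18*(-4084) + 24108) + 66/5) = √(-318718/(73512 + 24108) + 66/5) = √(-318718/97620 + 66/5) = √(-318718*1/97620 + 66/5) = √(-159359/48810 + 66/5) = √(484933/48810) = √23669579730/48810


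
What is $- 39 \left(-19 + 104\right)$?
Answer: $-3315$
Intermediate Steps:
$- 39 \left(-19 + 104\right) = \left(-39\right) 85 = -3315$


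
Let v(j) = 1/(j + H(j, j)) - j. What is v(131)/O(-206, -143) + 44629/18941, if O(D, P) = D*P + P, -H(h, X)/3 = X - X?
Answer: 18403675/7825547 ≈ 2.3517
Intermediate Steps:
H(h, X) = 0 (H(h, X) = -3*(X - X) = -3*0 = 0)
O(D, P) = P + D*P
v(j) = 1/j - j (v(j) = 1/(j + 0) - j = 1/j - j)
v(131)/O(-206, -143) + 44629/18941 = (1/131 - 1*131)/((-143*(1 - 206))) + 44629/18941 = (1/131 - 131)/((-143*(-205))) + 44629*(1/18941) = -17160/131/29315 + 3433/1457 = -17160/131*1/29315 + 3433/1457 = -24/5371 + 3433/1457 = 18403675/7825547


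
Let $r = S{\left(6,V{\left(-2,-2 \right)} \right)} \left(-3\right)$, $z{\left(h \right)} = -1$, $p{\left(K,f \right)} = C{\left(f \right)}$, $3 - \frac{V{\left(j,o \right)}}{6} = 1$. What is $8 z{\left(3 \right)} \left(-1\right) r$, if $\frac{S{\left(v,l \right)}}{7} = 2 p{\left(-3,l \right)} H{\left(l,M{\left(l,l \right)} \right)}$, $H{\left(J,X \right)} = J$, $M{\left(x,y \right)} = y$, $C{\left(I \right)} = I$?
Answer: $-48384$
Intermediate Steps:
$V{\left(j,o \right)} = 12$ ($V{\left(j,o \right)} = 18 - 6 = 12$)
$p{\left(K,f \right)} = f$
$S{\left(v,l \right)} = 14 l^{2}$ ($S{\left(v,l \right)} = 7 \cdot 2 l l = 7 \cdot 2 l^{2} = 14 l^{2}$)
$r = -6048$ ($r = 14 \cdot 12^{2} \left(-3\right) = 14 \cdot 144 \left(-3\right) = 2016 \left(-3\right) = -6048$)
$8 z{\left(3 \right)} \left(-1\right) r = 8 \left(-1\right) \left(-1\right) \left(-6048\right) = \left(-8\right) \left(-1\right) \left(-6048\right) = 8 \left(-6048\right) = -48384$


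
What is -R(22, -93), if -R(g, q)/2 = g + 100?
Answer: 244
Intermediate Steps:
R(g, q) = -200 - 2*g (R(g, q) = -2*(g + 100) = -2*(100 + g) = -200 - 2*g)
-R(22, -93) = -(-200 - 2*22) = -(-200 - 44) = -1*(-244) = 244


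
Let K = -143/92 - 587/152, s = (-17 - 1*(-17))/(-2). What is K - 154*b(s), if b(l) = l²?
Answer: -18935/3496 ≈ -5.4162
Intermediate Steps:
s = 0 (s = (-17 + 17)*(-½) = 0*(-½) = 0)
K = -18935/3496 (K = -143*1/92 - 587*1/152 = -143/92 - 587/152 = -18935/3496 ≈ -5.4162)
K - 154*b(s) = -18935/3496 - 154*0² = -18935/3496 - 154*0 = -18935/3496 + 0 = -18935/3496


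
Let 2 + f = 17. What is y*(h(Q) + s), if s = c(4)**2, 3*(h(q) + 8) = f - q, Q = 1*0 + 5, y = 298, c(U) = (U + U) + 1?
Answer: 68242/3 ≈ 22747.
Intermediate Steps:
c(U) = 1 + 2*U (c(U) = 2*U + 1 = 1 + 2*U)
f = 15 (f = -2 + 17 = 15)
Q = 5 (Q = 0 + 5 = 5)
h(q) = -3 - q/3 (h(q) = -8 + (15 - q)/3 = -8 + (5 - q/3) = -3 - q/3)
s = 81 (s = (1 + 2*4)**2 = (1 + 8)**2 = 9**2 = 81)
y*(h(Q) + s) = 298*((-3 - 1/3*5) + 81) = 298*((-3 - 5/3) + 81) = 298*(-14/3 + 81) = 298*(229/3) = 68242/3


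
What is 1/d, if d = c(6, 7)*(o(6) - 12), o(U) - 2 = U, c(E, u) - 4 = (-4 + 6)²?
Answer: -1/32 ≈ -0.031250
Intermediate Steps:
c(E, u) = 8 (c(E, u) = 4 + (-4 + 6)² = 4 + 2² = 4 + 4 = 8)
o(U) = 2 + U
d = -32 (d = 8*((2 + 6) - 12) = 8*(8 - 12) = 8*(-4) = -32)
1/d = 1/(-32) = -1/32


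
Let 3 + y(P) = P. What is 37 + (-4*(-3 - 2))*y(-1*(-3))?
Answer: 37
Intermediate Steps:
y(P) = -3 + P
37 + (-4*(-3 - 2))*y(-1*(-3)) = 37 + (-4*(-3 - 2))*(-3 - 1*(-3)) = 37 + (-4*(-5))*(-3 + 3) = 37 + 20*0 = 37 + 0 = 37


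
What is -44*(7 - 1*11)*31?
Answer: 5456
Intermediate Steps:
-44*(7 - 1*11)*31 = -44*(7 - 11)*31 = -44*(-4)*31 = 176*31 = 5456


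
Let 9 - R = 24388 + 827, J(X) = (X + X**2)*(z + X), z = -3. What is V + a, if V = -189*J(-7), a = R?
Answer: 54174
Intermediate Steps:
J(X) = (-3 + X)*(X + X**2) (J(X) = (X + X**2)*(-3 + X) = (-3 + X)*(X + X**2))
R = -25206 (R = 9 - (24388 + 827) = 9 - 1*25215 = 9 - 25215 = -25206)
a = -25206
V = 79380 (V = -(-1323)*(-3 + (-7)**2 - 2*(-7)) = -(-1323)*(-3 + 49 + 14) = -(-1323)*60 = -189*(-420) = 79380)
V + a = 79380 - 25206 = 54174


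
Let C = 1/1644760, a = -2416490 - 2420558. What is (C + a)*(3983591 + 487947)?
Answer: -17787293155230225351/822380 ≈ -2.1629e+13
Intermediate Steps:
a = -4837048
C = 1/1644760 ≈ 6.0799e-7
(C + a)*(3983591 + 487947) = (1/1644760 - 4837048)*(3983591 + 487947) = -7955783068479/1644760*4471538 = -17787293155230225351/822380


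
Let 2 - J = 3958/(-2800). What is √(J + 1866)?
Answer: √36640506/140 ≈ 43.237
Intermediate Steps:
J = 4779/1400 (J = 2 - 3958/(-2800) = 2 - 3958*(-1)/2800 = 2 - 1*(-1979/1400) = 2 + 1979/1400 = 4779/1400 ≈ 3.4136)
√(J + 1866) = √(4779/1400 + 1866) = √(2617179/1400) = √36640506/140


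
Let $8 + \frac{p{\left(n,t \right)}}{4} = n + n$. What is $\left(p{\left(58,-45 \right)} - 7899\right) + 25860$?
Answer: $18393$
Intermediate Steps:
$p{\left(n,t \right)} = -32 + 8 n$ ($p{\left(n,t \right)} = -32 + 4 \left(n + n\right) = -32 + 4 \cdot 2 n = -32 + 8 n$)
$\left(p{\left(58,-45 \right)} - 7899\right) + 25860 = \left(\left(-32 + 8 \cdot 58\right) - 7899\right) + 25860 = \left(\left(-32 + 464\right) - 7899\right) + 25860 = \left(432 - 7899\right) + 25860 = -7467 + 25860 = 18393$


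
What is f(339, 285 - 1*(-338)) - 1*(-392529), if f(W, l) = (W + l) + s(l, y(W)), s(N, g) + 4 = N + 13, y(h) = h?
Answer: 394123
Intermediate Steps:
s(N, g) = 9 + N (s(N, g) = -4 + (N + 13) = -4 + (13 + N) = 9 + N)
f(W, l) = 9 + W + 2*l (f(W, l) = (W + l) + (9 + l) = 9 + W + 2*l)
f(339, 285 - 1*(-338)) - 1*(-392529) = (9 + 339 + 2*(285 - 1*(-338))) - 1*(-392529) = (9 + 339 + 2*(285 + 338)) + 392529 = (9 + 339 + 2*623) + 392529 = (9 + 339 + 1246) + 392529 = 1594 + 392529 = 394123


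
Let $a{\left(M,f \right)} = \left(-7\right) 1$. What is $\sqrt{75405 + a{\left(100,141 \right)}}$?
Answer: $\sqrt{75398} \approx 274.59$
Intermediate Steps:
$a{\left(M,f \right)} = -7$
$\sqrt{75405 + a{\left(100,141 \right)}} = \sqrt{75405 - 7} = \sqrt{75398}$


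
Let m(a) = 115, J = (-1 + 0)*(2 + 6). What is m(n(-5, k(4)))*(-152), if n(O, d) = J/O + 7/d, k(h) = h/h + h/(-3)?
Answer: -17480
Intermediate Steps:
J = -8 (J = -1*8 = -8)
k(h) = 1 - h/3 (k(h) = 1 + h*(-1/3) = 1 - h/3)
n(O, d) = -8/O + 7/d
m(n(-5, k(4)))*(-152) = 115*(-152) = -17480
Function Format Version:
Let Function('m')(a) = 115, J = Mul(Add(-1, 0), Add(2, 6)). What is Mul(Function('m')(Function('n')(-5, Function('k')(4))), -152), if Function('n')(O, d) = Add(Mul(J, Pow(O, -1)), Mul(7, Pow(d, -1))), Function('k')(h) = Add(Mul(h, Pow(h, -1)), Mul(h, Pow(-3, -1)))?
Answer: -17480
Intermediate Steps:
J = -8 (J = Mul(-1, 8) = -8)
Function('k')(h) = Add(1, Mul(Rational(-1, 3), h)) (Function('k')(h) = Add(1, Mul(h, Rational(-1, 3))) = Add(1, Mul(Rational(-1, 3), h)))
Function('n')(O, d) = Add(Mul(-8, Pow(O, -1)), Mul(7, Pow(d, -1)))
Mul(Function('m')(Function('n')(-5, Function('k')(4))), -152) = Mul(115, -152) = -17480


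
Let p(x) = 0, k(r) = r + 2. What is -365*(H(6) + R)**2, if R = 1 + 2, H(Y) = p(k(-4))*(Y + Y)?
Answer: -3285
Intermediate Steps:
k(r) = 2 + r
H(Y) = 0 (H(Y) = 0*(Y + Y) = 0*(2*Y) = 0)
R = 3
-365*(H(6) + R)**2 = -365*(0 + 3)**2 = -365*3**2 = -365*9 = -3285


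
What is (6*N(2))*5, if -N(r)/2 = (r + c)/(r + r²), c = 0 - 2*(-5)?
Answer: -120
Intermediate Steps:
c = 10 (c = 0 + 10 = 10)
N(r) = -2*(10 + r)/(r + r²) (N(r) = -2*(r + 10)/(r + r²) = -2*(10 + r)/(r + r²))
(6*N(2))*5 = (6*(2*(-10 - 1*2)/(2*(1 + 2))))*5 = (6*(2*(½)*(-10 - 2)/3))*5 = (6*(2*(½)*(⅓)*(-12)))*5 = (6*(-4))*5 = -24*5 = -120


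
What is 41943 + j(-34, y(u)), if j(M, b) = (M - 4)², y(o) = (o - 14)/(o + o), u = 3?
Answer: 43387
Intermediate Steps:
y(o) = (-14 + o)/(2*o) (y(o) = (-14 + o)/((2*o)) = (-14 + o)*(1/(2*o)) = (-14 + o)/(2*o))
j(M, b) = (-4 + M)²
41943 + j(-34, y(u)) = 41943 + (-4 - 34)² = 41943 + (-38)² = 41943 + 1444 = 43387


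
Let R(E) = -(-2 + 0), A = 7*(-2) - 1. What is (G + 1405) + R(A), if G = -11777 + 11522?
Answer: 1152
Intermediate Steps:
A = -15 (A = -14 - 1 = -15)
G = -255
R(E) = 2 (R(E) = -1*(-2) = 2)
(G + 1405) + R(A) = (-255 + 1405) + 2 = 1150 + 2 = 1152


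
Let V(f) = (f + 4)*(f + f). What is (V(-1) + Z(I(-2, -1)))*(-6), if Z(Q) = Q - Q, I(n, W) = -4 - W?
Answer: 36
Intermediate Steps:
V(f) = 2*f*(4 + f) (V(f) = (4 + f)*(2*f) = 2*f*(4 + f))
Z(Q) = 0
(V(-1) + Z(I(-2, -1)))*(-6) = (2*(-1)*(4 - 1) + 0)*(-6) = (2*(-1)*3 + 0)*(-6) = (-6 + 0)*(-6) = -6*(-6) = 36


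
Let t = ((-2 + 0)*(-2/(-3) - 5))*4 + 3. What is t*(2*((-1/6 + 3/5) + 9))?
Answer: 31979/45 ≈ 710.64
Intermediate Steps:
t = 113/3 (t = -2*(-2*(-1/3) - 5)*4 + 3 = -2*(2/3 - 5)*4 + 3 = -2*(-13/3)*4 + 3 = (26/3)*4 + 3 = 104/3 + 3 = 113/3 ≈ 37.667)
t*(2*((-1/6 + 3/5) + 9)) = 113*(2*((-1/6 + 3/5) + 9))/3 = 113*(2*(13/30 + 9))/3 = 113*(2*(283/30))/3 = (113/3)*(283/15) = 31979/45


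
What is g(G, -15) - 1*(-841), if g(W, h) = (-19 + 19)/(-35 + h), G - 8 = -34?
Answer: 841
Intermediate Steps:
G = -26 (G = 8 - 34 = -26)
g(W, h) = 0 (g(W, h) = 0/(-35 + h) = 0)
g(G, -15) - 1*(-841) = 0 - 1*(-841) = 0 + 841 = 841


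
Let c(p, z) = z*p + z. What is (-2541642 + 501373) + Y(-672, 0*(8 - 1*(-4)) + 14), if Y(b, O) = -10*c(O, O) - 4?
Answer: -2042373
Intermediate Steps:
c(p, z) = z + p*z (c(p, z) = p*z + z = z + p*z)
Y(b, O) = -4 - 10*O*(1 + O) (Y(b, O) = -10*O*(1 + O) - 4 = -4 - 10*O*(1 + O))
(-2541642 + 501373) + Y(-672, 0*(8 - 1*(-4)) + 14) = (-2541642 + 501373) + (-4 - 10*(0*(8 - 1*(-4)) + 14)*(1 + (0*(8 - 1*(-4)) + 14))) = -2040269 + (-4 - 10*(0*(8 + 4) + 14)*(1 + (0*(8 + 4) + 14))) = -2040269 + (-4 - 10*(0*12 + 14)*(1 + (0*12 + 14))) = -2040269 + (-4 - 10*(0 + 14)*(1 + (0 + 14))) = -2040269 + (-4 - 10*14*(1 + 14)) = -2040269 + (-4 - 10*14*15) = -2040269 + (-4 - 2100) = -2040269 - 2104 = -2042373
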